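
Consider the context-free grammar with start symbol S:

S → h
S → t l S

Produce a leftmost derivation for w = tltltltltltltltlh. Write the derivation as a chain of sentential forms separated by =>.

S => tlS => tltlS => tltltlS => tltltltlS => tltltltltlS => tltltltltltlS => tltltltltltltlS => tltltltltltltltlS => tltltltltltltltlh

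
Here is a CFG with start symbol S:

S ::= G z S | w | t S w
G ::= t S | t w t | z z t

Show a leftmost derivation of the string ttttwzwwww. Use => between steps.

S => tSw   [S ::= t S w]
tSw => ttSww   [S ::= t S w]
ttSww => tttSwww   [S ::= t S w]
tttSwww => tttGzSwww   [S ::= G z S]
tttGzSwww => ttttSzSwww   [G ::= t S]
ttttSzSwww => ttttwzSwww   [S ::= w]
ttttwzSwww => ttttwzwwww   [S ::= w]

S=>tSw=>ttSww=>tttSwww=>tttGzSwww=>ttttSzSwww=>ttttwzSwww=>ttttwzwwww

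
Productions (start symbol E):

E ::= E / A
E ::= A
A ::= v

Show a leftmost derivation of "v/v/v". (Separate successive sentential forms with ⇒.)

E ⇒ E/A   [E ::= E / A]
E/A ⇒ E/A/A   [E ::= E / A]
E/A/A ⇒ A/A/A   [E ::= A]
A/A/A ⇒ v/A/A   [A ::= v]
v/A/A ⇒ v/v/A   [A ::= v]
v/v/A ⇒ v/v/v   [A ::= v]

E ⇒ E/A ⇒ E/A/A ⇒ A/A/A ⇒ v/A/A ⇒ v/v/A ⇒ v/v/v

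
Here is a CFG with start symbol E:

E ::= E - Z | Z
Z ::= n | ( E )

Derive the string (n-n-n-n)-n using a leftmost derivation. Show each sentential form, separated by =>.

E => E-Z   [E ::= E - Z]
E-Z => Z-Z   [E ::= Z]
Z-Z => (E)-Z   [Z ::= ( E )]
(E)-Z => (E-Z)-Z   [E ::= E - Z]
(E-Z)-Z => (E-Z-Z)-Z   [E ::= E - Z]
(E-Z-Z)-Z => (E-Z-Z-Z)-Z   [E ::= E - Z]
(E-Z-Z-Z)-Z => (Z-Z-Z-Z)-Z   [E ::= Z]
(Z-Z-Z-Z)-Z => (n-Z-Z-Z)-Z   [Z ::= n]
(n-Z-Z-Z)-Z => (n-n-Z-Z)-Z   [Z ::= n]
(n-n-Z-Z)-Z => (n-n-n-Z)-Z   [Z ::= n]
(n-n-n-Z)-Z => (n-n-n-n)-Z   [Z ::= n]
(n-n-n-n)-Z => (n-n-n-n)-n   [Z ::= n]

E => E-Z => Z-Z => (E)-Z => (E-Z)-Z => (E-Z-Z)-Z => (E-Z-Z-Z)-Z => (Z-Z-Z-Z)-Z => (n-Z-Z-Z)-Z => (n-n-Z-Z)-Z => (n-n-n-Z)-Z => (n-n-n-n)-Z => (n-n-n-n)-n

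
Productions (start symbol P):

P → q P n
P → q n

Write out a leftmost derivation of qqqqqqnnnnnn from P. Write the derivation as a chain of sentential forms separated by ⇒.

P ⇒ qPn ⇒ qqPnn ⇒ qqqPnnn ⇒ qqqqPnnnn ⇒ qqqqqPnnnnn ⇒ qqqqqqnnnnnn

P ⇒ qPn   [P → q P n]
qPn ⇒ qqPnn   [P → q P n]
qqPnn ⇒ qqqPnnn   [P → q P n]
qqqPnnn ⇒ qqqqPnnnn   [P → q P n]
qqqqPnnnn ⇒ qqqqqPnnnnn   [P → q P n]
qqqqqPnnnnn ⇒ qqqqqqnnnnnn   [P → q n]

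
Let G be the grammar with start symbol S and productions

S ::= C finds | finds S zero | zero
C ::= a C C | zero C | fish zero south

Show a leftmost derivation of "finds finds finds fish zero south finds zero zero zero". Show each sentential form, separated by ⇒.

S ⇒ finds S zero   [S ::= finds S zero]
finds S zero ⇒ finds finds S zero zero   [S ::= finds S zero]
finds finds S zero zero ⇒ finds finds finds S zero zero zero   [S ::= finds S zero]
finds finds finds S zero zero zero ⇒ finds finds finds C finds zero zero zero   [S ::= C finds]
finds finds finds C finds zero zero zero ⇒ finds finds finds fish zero south finds zero zero zero   [C ::= fish zero south]

S ⇒ finds S zero ⇒ finds finds S zero zero ⇒ finds finds finds S zero zero zero ⇒ finds finds finds C finds zero zero zero ⇒ finds finds finds fish zero south finds zero zero zero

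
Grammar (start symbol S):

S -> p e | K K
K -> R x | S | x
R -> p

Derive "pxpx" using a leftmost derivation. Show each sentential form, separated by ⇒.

S⇒KK⇒RxK⇒pxK⇒pxRx⇒pxpx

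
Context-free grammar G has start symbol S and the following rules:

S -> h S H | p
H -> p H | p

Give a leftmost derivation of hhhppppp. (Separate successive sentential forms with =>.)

S => hSH   [S -> h S H]
hSH => hhSHH   [S -> h S H]
hhSHH => hhhSHHH   [S -> h S H]
hhhSHHH => hhhpHHH   [S -> p]
hhhpHHH => hhhppHH   [H -> p]
hhhppHH => hhhpppHH   [H -> p H]
hhhpppHH => hhhppppH   [H -> p]
hhhppppH => hhhppppp   [H -> p]

S => hSH => hhSHH => hhhSHHH => hhhpHHH => hhhppHH => hhhpppHH => hhhppppH => hhhppppp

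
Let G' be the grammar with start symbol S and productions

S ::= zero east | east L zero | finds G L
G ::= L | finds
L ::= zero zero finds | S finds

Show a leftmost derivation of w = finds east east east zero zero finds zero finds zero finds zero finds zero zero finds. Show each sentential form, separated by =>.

S => finds G L => finds L L => finds S finds L => finds east L zero finds L => finds east S finds zero finds L => finds east east L zero finds zero finds L => finds east east S finds zero finds zero finds L => finds east east east L zero finds zero finds zero finds L => finds east east east zero zero finds zero finds zero finds zero finds L => finds east east east zero zero finds zero finds zero finds zero finds zero zero finds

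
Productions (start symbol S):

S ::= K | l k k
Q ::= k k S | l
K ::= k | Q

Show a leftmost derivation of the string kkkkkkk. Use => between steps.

S => K => Q => kkS => kkK => kkQ => kkkkS => kkkkK => kkkkQ => kkkkkkS => kkkkkkK => kkkkkkk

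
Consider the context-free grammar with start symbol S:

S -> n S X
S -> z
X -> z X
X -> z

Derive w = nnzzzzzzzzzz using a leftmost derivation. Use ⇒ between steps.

S ⇒ nSX   [S -> n S X]
nSX ⇒ nnSXX   [S -> n S X]
nnSXX ⇒ nnzXX   [S -> z]
nnzXX ⇒ nnzzXX   [X -> z X]
nnzzXX ⇒ nnzzzXX   [X -> z X]
nnzzzXX ⇒ nnzzzzXX   [X -> z X]
nnzzzzXX ⇒ nnzzzzzXX   [X -> z X]
nnzzzzzXX ⇒ nnzzzzzzXX   [X -> z X]
nnzzzzzzXX ⇒ nnzzzzzzzXX   [X -> z X]
nnzzzzzzzXX ⇒ nnzzzzzzzzXX   [X -> z X]
nnzzzzzzzzXX ⇒ nnzzzzzzzzzX   [X -> z]
nnzzzzzzzzzX ⇒ nnzzzzzzzzzz   [X -> z]

S ⇒ nSX ⇒ nnSXX ⇒ nnzXX ⇒ nnzzXX ⇒ nnzzzXX ⇒ nnzzzzXX ⇒ nnzzzzzXX ⇒ nnzzzzzzXX ⇒ nnzzzzzzzXX ⇒ nnzzzzzzzzXX ⇒ nnzzzzzzzzzX ⇒ nnzzzzzzzzzz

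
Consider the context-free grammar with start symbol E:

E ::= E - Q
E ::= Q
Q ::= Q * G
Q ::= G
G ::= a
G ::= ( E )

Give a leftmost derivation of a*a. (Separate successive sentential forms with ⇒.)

E ⇒ Q ⇒ Q*G ⇒ G*G ⇒ a*G ⇒ a*a

E ⇒ Q   [E ::= Q]
Q ⇒ Q*G   [Q ::= Q * G]
Q*G ⇒ G*G   [Q ::= G]
G*G ⇒ a*G   [G ::= a]
a*G ⇒ a*a   [G ::= a]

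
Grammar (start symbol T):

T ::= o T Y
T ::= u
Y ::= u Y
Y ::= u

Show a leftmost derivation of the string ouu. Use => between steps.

T => oTY => ouY => ouu

T => oTY   [T ::= o T Y]
oTY => ouY   [T ::= u]
ouY => ouu   [Y ::= u]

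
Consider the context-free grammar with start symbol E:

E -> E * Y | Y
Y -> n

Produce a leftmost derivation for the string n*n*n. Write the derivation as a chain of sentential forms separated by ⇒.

E ⇒ E*Y   [E -> E * Y]
E*Y ⇒ E*Y*Y   [E -> E * Y]
E*Y*Y ⇒ Y*Y*Y   [E -> Y]
Y*Y*Y ⇒ n*Y*Y   [Y -> n]
n*Y*Y ⇒ n*n*Y   [Y -> n]
n*n*Y ⇒ n*n*n   [Y -> n]

E ⇒ E*Y ⇒ E*Y*Y ⇒ Y*Y*Y ⇒ n*Y*Y ⇒ n*n*Y ⇒ n*n*n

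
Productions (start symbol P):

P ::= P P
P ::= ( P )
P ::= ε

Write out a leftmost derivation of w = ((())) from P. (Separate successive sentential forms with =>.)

P => (P)   [P ::= ( P )]
(P) => ((P))   [P ::= ( P )]
((P)) => (((P)))   [P ::= ( P )]
(((P))) => ((()))   [P ::= ε]

P=>(P)=>((P))=>(((P)))=>((()))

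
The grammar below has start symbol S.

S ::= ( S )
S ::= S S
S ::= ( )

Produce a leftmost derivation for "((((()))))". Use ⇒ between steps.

S⇒(S)⇒((S))⇒(((S)))⇒((((S))))⇒((((()))))

S ⇒ (S)   [S ::= ( S )]
(S) ⇒ ((S))   [S ::= ( S )]
((S)) ⇒ (((S)))   [S ::= ( S )]
(((S))) ⇒ ((((S))))   [S ::= ( S )]
((((S)))) ⇒ ((((()))))   [S ::= ( )]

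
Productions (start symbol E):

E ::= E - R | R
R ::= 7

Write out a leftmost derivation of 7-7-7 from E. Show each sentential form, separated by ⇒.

E ⇒ E-R ⇒ E-R-R ⇒ R-R-R ⇒ 7-R-R ⇒ 7-7-R ⇒ 7-7-7

E ⇒ E-R   [E ::= E - R]
E-R ⇒ E-R-R   [E ::= E - R]
E-R-R ⇒ R-R-R   [E ::= R]
R-R-R ⇒ 7-R-R   [R ::= 7]
7-R-R ⇒ 7-7-R   [R ::= 7]
7-7-R ⇒ 7-7-7   [R ::= 7]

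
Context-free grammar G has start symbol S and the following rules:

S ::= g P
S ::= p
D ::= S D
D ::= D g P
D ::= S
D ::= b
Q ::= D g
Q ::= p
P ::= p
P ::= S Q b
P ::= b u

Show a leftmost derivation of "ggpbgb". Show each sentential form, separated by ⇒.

S ⇒ gP ⇒ gSQb ⇒ ggPQb ⇒ ggpQb ⇒ ggpDgb ⇒ ggpbgb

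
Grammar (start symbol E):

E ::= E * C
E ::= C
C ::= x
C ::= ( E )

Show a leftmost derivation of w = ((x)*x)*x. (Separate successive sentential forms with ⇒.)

E⇒E*C⇒C*C⇒(E)*C⇒(E*C)*C⇒(C*C)*C⇒((E)*C)*C⇒((C)*C)*C⇒((x)*C)*C⇒((x)*x)*C⇒((x)*x)*x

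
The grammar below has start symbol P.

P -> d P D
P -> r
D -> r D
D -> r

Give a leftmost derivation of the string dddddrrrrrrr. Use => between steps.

P => dPD   [P -> d P D]
dPD => ddPDD   [P -> d P D]
ddPDD => dddPDDD   [P -> d P D]
dddPDDD => ddddPDDDD   [P -> d P D]
ddddPDDDD => dddddPDDDDD   [P -> d P D]
dddddPDDDDD => dddddrDDDDD   [P -> r]
dddddrDDDDD => dddddrrDDDDD   [D -> r D]
dddddrrDDDDD => dddddrrrDDDD   [D -> r]
dddddrrrDDDD => dddddrrrrDDD   [D -> r]
dddddrrrrDDD => dddddrrrrrDD   [D -> r]
dddddrrrrrDD => dddddrrrrrrD   [D -> r]
dddddrrrrrrD => dddddrrrrrrr   [D -> r]

P=>dPD=>ddPDD=>dddPDDD=>ddddPDDDD=>dddddPDDDDD=>dddddrDDDDD=>dddddrrDDDDD=>dddddrrrDDDD=>dddddrrrrDDD=>dddddrrrrrDD=>dddddrrrrrrD=>dddddrrrrrrr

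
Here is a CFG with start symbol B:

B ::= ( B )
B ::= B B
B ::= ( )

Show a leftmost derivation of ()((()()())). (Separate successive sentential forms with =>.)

B => BB   [B ::= B B]
BB => ()B   [B ::= ( )]
()B => ()(B)   [B ::= ( B )]
()(B) => ()((B))   [B ::= ( B )]
()((B)) => ()((BB))   [B ::= B B]
()((BB)) => ()((BBB))   [B ::= B B]
()((BBB)) => ()((()BB))   [B ::= ( )]
()((()BB)) => ()((()()B))   [B ::= ( )]
()((()()B)) => ()((()()()))   [B ::= ( )]

B => BB => ()B => ()(B) => ()((B)) => ()((BB)) => ()((BBB)) => ()((()BB)) => ()((()()B)) => ()((()()()))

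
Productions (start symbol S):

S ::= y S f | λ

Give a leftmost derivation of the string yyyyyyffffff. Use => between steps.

S=>ySf=>yySff=>yyySfff=>yyyySffff=>yyyyySfffff=>yyyyyySffffff=>yyyyyyffffff

S => ySf   [S ::= y S f]
ySf => yySff   [S ::= y S f]
yySff => yyySfff   [S ::= y S f]
yyySfff => yyyySffff   [S ::= y S f]
yyyySffff => yyyyySfffff   [S ::= y S f]
yyyyySfffff => yyyyyySffffff   [S ::= y S f]
yyyyyySffffff => yyyyyyffffff   [S ::= λ]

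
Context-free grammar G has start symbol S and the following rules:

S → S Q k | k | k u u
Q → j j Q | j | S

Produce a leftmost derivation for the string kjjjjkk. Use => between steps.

S => SQk   [S → S Q k]
SQk => kQk   [S → k]
kQk => kjjQk   [Q → j j Q]
kjjQk => kjjjjQk   [Q → j j Q]
kjjjjQk => kjjjjSk   [Q → S]
kjjjjSk => kjjjjkk   [S → k]

S => SQk => kQk => kjjQk => kjjjjQk => kjjjjSk => kjjjjkk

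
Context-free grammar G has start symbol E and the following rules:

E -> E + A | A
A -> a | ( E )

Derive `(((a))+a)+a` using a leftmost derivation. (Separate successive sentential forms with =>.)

E=>E+A=>A+A=>(E)+A=>(E+A)+A=>(A+A)+A=>((E)+A)+A=>((A)+A)+A=>(((E))+A)+A=>(((A))+A)+A=>(((a))+A)+A=>(((a))+a)+A=>(((a))+a)+a

E => E+A   [E -> E + A]
E+A => A+A   [E -> A]
A+A => (E)+A   [A -> ( E )]
(E)+A => (E+A)+A   [E -> E + A]
(E+A)+A => (A+A)+A   [E -> A]
(A+A)+A => ((E)+A)+A   [A -> ( E )]
((E)+A)+A => ((A)+A)+A   [E -> A]
((A)+A)+A => (((E))+A)+A   [A -> ( E )]
(((E))+A)+A => (((A))+A)+A   [E -> A]
(((A))+A)+A => (((a))+A)+A   [A -> a]
(((a))+A)+A => (((a))+a)+A   [A -> a]
(((a))+a)+A => (((a))+a)+a   [A -> a]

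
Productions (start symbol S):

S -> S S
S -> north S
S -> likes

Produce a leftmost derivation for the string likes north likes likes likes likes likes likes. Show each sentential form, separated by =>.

S => S S   [S -> S S]
S S => S S S   [S -> S S]
S S S => likes S S   [S -> likes]
likes S S => likes S S S   [S -> S S]
likes S S S => likes north S S S   [S -> north S]
likes north S S S => likes north S S S S   [S -> S S]
likes north S S S S => likes north S S S S S   [S -> S S]
likes north S S S S S => likes north S S S S S S   [S -> S S]
likes north S S S S S S => likes north likes S S S S S   [S -> likes]
likes north likes S S S S S => likes north likes likes S S S S   [S -> likes]
likes north likes likes S S S S => likes north likes likes likes S S S   [S -> likes]
likes north likes likes likes S S S => likes north likes likes likes likes S S   [S -> likes]
likes north likes likes likes likes S S => likes north likes likes likes likes likes S   [S -> likes]
likes north likes likes likes likes likes S => likes north likes likes likes likes likes likes   [S -> likes]

S => S S => S S S => likes S S => likes S S S => likes north S S S => likes north S S S S => likes north S S S S S => likes north S S S S S S => likes north likes S S S S S => likes north likes likes S S S S => likes north likes likes likes S S S => likes north likes likes likes likes S S => likes north likes likes likes likes likes S => likes north likes likes likes likes likes likes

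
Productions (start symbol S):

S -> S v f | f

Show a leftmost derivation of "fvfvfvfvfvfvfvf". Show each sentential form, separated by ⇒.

S⇒Svf⇒Svfvf⇒Svfvfvf⇒Svfvfvfvf⇒Svfvfvfvfvf⇒Svfvfvfvfvfvf⇒Svfvfvfvfvfvfvf⇒fvfvfvfvfvfvfvf

S ⇒ Svf   [S -> S v f]
Svf ⇒ Svfvf   [S -> S v f]
Svfvf ⇒ Svfvfvf   [S -> S v f]
Svfvfvf ⇒ Svfvfvfvf   [S -> S v f]
Svfvfvfvf ⇒ Svfvfvfvfvf   [S -> S v f]
Svfvfvfvfvf ⇒ Svfvfvfvfvfvf   [S -> S v f]
Svfvfvfvfvfvf ⇒ Svfvfvfvfvfvfvf   [S -> S v f]
Svfvfvfvfvfvfvf ⇒ fvfvfvfvfvfvfvf   [S -> f]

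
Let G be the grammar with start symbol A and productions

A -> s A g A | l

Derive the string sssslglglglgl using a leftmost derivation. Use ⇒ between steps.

A ⇒ sAgA ⇒ ssAgAgA ⇒ sssAgAgAgA ⇒ ssssAgAgAgAgA ⇒ sssslgAgAgAgA ⇒ sssslglgAgAgA ⇒ sssslglglgAgA ⇒ sssslglglglgA ⇒ sssslglglglgl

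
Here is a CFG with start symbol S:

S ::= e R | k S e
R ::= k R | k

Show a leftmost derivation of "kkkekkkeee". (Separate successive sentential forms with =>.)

S=>kSe=>kkSee=>kkkSeee=>kkkeReee=>kkkekReee=>kkkekkReee=>kkkekkkeee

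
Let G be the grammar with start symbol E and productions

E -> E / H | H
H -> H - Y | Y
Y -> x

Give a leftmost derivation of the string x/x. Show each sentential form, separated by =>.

E => E/H   [E -> E / H]
E/H => H/H   [E -> H]
H/H => Y/H   [H -> Y]
Y/H => x/H   [Y -> x]
x/H => x/Y   [H -> Y]
x/Y => x/x   [Y -> x]

E => E/H => H/H => Y/H => x/H => x/Y => x/x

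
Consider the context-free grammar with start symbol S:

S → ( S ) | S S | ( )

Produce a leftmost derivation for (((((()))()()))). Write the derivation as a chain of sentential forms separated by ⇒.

S ⇒ (S) ⇒ ((S)) ⇒ (((S))) ⇒ (((SS))) ⇒ (((SSS))) ⇒ ((((S)SS))) ⇒ (((((S))SS))) ⇒ (((((()))SS))) ⇒ (((((()))()S))) ⇒ (((((()))()())))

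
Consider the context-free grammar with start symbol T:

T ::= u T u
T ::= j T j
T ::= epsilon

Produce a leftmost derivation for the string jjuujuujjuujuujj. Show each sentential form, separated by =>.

T => jTj => jjTjj => jjuTujj => jjuuTuujj => jjuujTjuujj => jjuujuTujuujj => jjuujuuTuujuujj => jjuujuujTjuujuujj => jjuujuujjuujuujj

T => jTj   [T ::= j T j]
jTj => jjTjj   [T ::= j T j]
jjTjj => jjuTujj   [T ::= u T u]
jjuTujj => jjuuTuujj   [T ::= u T u]
jjuuTuujj => jjuujTjuujj   [T ::= j T j]
jjuujTjuujj => jjuujuTujuujj   [T ::= u T u]
jjuujuTujuujj => jjuujuuTuujuujj   [T ::= u T u]
jjuujuuTuujuujj => jjuujuujTjuujuujj   [T ::= j T j]
jjuujuujTjuujuujj => jjuujuujjuujuujj   [T ::= epsilon]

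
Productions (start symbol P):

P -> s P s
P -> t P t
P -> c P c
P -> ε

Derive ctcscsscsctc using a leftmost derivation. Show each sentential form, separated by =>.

P => cPc => ctPtc => ctcPctc => ctcsPsctc => ctcscPcsctc => ctcscsPscsctc => ctcscsscsctc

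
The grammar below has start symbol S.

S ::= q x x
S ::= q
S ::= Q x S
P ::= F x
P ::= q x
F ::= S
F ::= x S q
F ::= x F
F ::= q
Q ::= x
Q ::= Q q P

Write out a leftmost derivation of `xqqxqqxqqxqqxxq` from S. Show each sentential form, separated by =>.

S => QxS => QqPxS => QqPqPxS => QqPqPqPxS => QqPqPqPqPxS => xqPqPqPqPxS => xqqxqPqPqPxS => xqqxqqxqPqPxS => xqqxqqxqqxqPxS => xqqxqqxqqxqFxxS => xqqxqqxqqxqqxxS => xqqxqqxqqxqqxxq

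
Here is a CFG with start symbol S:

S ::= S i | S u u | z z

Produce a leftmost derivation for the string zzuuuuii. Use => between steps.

S => Si   [S ::= S i]
Si => Sii   [S ::= S i]
Sii => Suuii   [S ::= S u u]
Suuii => Suuuuii   [S ::= S u u]
Suuuuii => zzuuuuii   [S ::= z z]

S => Si => Sii => Suuii => Suuuuii => zzuuuuii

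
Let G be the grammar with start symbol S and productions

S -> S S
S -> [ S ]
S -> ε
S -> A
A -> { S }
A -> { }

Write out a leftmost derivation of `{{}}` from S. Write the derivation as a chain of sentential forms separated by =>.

S => A => {S} => {SS} => {AS} => {{}S} => {{}}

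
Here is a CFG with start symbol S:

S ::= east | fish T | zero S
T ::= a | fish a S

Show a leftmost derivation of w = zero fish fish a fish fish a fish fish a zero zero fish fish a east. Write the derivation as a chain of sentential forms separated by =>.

S => zero S => zero fish T => zero fish fish a S => zero fish fish a fish T => zero fish fish a fish fish a S => zero fish fish a fish fish a fish T => zero fish fish a fish fish a fish fish a S => zero fish fish a fish fish a fish fish a zero S => zero fish fish a fish fish a fish fish a zero zero S => zero fish fish a fish fish a fish fish a zero zero fish T => zero fish fish a fish fish a fish fish a zero zero fish fish a S => zero fish fish a fish fish a fish fish a zero zero fish fish a east

S => zero S   [S ::= zero S]
zero S => zero fish T   [S ::= fish T]
zero fish T => zero fish fish a S   [T ::= fish a S]
zero fish fish a S => zero fish fish a fish T   [S ::= fish T]
zero fish fish a fish T => zero fish fish a fish fish a S   [T ::= fish a S]
zero fish fish a fish fish a S => zero fish fish a fish fish a fish T   [S ::= fish T]
zero fish fish a fish fish a fish T => zero fish fish a fish fish a fish fish a S   [T ::= fish a S]
zero fish fish a fish fish a fish fish a S => zero fish fish a fish fish a fish fish a zero S   [S ::= zero S]
zero fish fish a fish fish a fish fish a zero S => zero fish fish a fish fish a fish fish a zero zero S   [S ::= zero S]
zero fish fish a fish fish a fish fish a zero zero S => zero fish fish a fish fish a fish fish a zero zero fish T   [S ::= fish T]
zero fish fish a fish fish a fish fish a zero zero fish T => zero fish fish a fish fish a fish fish a zero zero fish fish a S   [T ::= fish a S]
zero fish fish a fish fish a fish fish a zero zero fish fish a S => zero fish fish a fish fish a fish fish a zero zero fish fish a east   [S ::= east]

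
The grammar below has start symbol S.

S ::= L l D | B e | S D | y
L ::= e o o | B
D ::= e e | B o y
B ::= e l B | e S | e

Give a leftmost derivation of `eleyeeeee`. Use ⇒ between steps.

S⇒Be⇒elBe⇒eleSe⇒eleSDe⇒eleSDDe⇒eleyDDe⇒eleyeeDe⇒eleyeeeee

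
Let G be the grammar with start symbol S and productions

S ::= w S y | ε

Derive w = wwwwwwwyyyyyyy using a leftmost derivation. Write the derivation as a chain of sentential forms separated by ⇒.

S ⇒ wSy   [S ::= w S y]
wSy ⇒ wwSyy   [S ::= w S y]
wwSyy ⇒ wwwSyyy   [S ::= w S y]
wwwSyyy ⇒ wwwwSyyyy   [S ::= w S y]
wwwwSyyyy ⇒ wwwwwSyyyyy   [S ::= w S y]
wwwwwSyyyyy ⇒ wwwwwwSyyyyyy   [S ::= w S y]
wwwwwwSyyyyyy ⇒ wwwwwwwSyyyyyyy   [S ::= w S y]
wwwwwwwSyyyyyyy ⇒ wwwwwwwyyyyyyy   [S ::= ε]

S ⇒ wSy ⇒ wwSyy ⇒ wwwSyyy ⇒ wwwwSyyyy ⇒ wwwwwSyyyyy ⇒ wwwwwwSyyyyyy ⇒ wwwwwwwSyyyyyyy ⇒ wwwwwwwyyyyyyy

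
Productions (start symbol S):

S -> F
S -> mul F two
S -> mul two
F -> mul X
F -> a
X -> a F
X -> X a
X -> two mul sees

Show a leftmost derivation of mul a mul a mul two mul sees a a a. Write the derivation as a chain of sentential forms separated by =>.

S => F   [S -> F]
F => mul X   [F -> mul X]
mul X => mul X a   [X -> X a]
mul X a => mul X a a   [X -> X a]
mul X a a => mul a F a a   [X -> a F]
mul a F a a => mul a mul X a a   [F -> mul X]
mul a mul X a a => mul a mul a F a a   [X -> a F]
mul a mul a F a a => mul a mul a mul X a a   [F -> mul X]
mul a mul a mul X a a => mul a mul a mul X a a a   [X -> X a]
mul a mul a mul X a a a => mul a mul a mul two mul sees a a a   [X -> two mul sees]

S => F => mul X => mul X a => mul X a a => mul a F a a => mul a mul X a a => mul a mul a F a a => mul a mul a mul X a a => mul a mul a mul X a a a => mul a mul a mul two mul sees a a a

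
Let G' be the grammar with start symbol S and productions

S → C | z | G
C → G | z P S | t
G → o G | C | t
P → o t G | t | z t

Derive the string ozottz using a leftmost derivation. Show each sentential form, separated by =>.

S => G => oG => oC => ozPS => ozotGS => ozotCS => ozottS => ozottz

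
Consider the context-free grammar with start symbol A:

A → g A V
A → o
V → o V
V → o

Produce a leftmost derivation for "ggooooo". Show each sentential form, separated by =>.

A => gAV   [A → g A V]
gAV => ggAVV   [A → g A V]
ggAVV => ggoVV   [A → o]
ggoVV => ggooVV   [V → o V]
ggooVV => ggoooV   [V → o]
ggoooV => ggooooV   [V → o V]
ggooooV => ggooooo   [V → o]

A => gAV => ggAVV => ggoVV => ggooVV => ggoooV => ggooooV => ggooooo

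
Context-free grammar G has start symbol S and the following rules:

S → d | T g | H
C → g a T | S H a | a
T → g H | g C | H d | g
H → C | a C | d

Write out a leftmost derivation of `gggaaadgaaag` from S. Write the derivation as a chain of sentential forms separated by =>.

S => Tg   [S → T g]
Tg => gHg   [T → g H]
gHg => gCg   [H → C]
gCg => gSHag   [C → S H a]
gSHag => gTgHag   [S → T g]
gTgHag => ggCgHag   [T → g C]
ggCgHag => gggaTgHag   [C → g a T]
gggaTgHag => gggaHdgHag   [T → H d]
gggaHdgHag => gggaaCdgHag   [H → a C]
gggaaCdgHag => gggaaadgHag   [C → a]
gggaaadgHag => gggaaadgaCag   [H → a C]
gggaaadgaCag => gggaaadgaaag   [C → a]

S => Tg => gHg => gCg => gSHag => gTgHag => ggCgHag => gggaTgHag => gggaHdgHag => gggaaCdgHag => gggaaadgHag => gggaaadgaCag => gggaaadgaaag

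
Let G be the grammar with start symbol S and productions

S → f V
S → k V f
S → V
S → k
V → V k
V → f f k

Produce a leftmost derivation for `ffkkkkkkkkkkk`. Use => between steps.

S => V => Vk => Vkk => Vkkk => Vkkkk => Vkkkkk => Vkkkkkk => Vkkkkkkk => Vkkkkkkkk => Vkkkkkkkkk => Vkkkkkkkkkk => ffkkkkkkkkkkk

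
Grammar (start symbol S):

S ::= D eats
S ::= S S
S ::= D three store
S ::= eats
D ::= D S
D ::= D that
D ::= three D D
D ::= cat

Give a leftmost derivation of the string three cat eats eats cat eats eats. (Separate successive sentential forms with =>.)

S => D eats => D S eats => three D D S eats => three D S D S eats => three D S S D S eats => three cat S S D S eats => three cat eats S D S eats => three cat eats eats D S eats => three cat eats eats cat S eats => three cat eats eats cat eats eats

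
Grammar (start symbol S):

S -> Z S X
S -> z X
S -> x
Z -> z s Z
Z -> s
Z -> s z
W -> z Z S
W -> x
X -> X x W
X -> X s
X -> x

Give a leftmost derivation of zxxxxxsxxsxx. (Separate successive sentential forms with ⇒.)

S ⇒ zX ⇒ zXxW ⇒ zXsxW ⇒ zXxWsxW ⇒ zXsxWsxW ⇒ zXxWsxWsxW ⇒ zXxWxWsxWsxW ⇒ zxxWxWsxWsxW ⇒ zxxxxWsxWsxW ⇒ zxxxxxsxWsxW ⇒ zxxxxxsxxsxW ⇒ zxxxxxsxxsxx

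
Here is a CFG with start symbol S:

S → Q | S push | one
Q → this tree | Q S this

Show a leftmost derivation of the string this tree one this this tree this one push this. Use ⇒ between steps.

S ⇒ Q ⇒ Q S this ⇒ Q S this S this ⇒ Q S this S this S this ⇒ this tree S this S this S this ⇒ this tree one this S this S this ⇒ this tree one this Q this S this ⇒ this tree one this this tree this S this ⇒ this tree one this this tree this S push this ⇒ this tree one this this tree this one push this

S ⇒ Q   [S → Q]
Q ⇒ Q S this   [Q → Q S this]
Q S this ⇒ Q S this S this   [Q → Q S this]
Q S this S this ⇒ Q S this S this S this   [Q → Q S this]
Q S this S this S this ⇒ this tree S this S this S this   [Q → this tree]
this tree S this S this S this ⇒ this tree one this S this S this   [S → one]
this tree one this S this S this ⇒ this tree one this Q this S this   [S → Q]
this tree one this Q this S this ⇒ this tree one this this tree this S this   [Q → this tree]
this tree one this this tree this S this ⇒ this tree one this this tree this S push this   [S → S push]
this tree one this this tree this S push this ⇒ this tree one this this tree this one push this   [S → one]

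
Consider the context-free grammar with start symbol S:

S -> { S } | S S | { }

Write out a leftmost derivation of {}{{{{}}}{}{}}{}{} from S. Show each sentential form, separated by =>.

S => SS => SSS => {}SS => {}SSS => {}{S}SS => {}{SS}SS => {}{{S}S}SS => {}{{{S}}S}SS => {}{{{{}}}S}SS => {}{{{{}}}SS}SS => {}{{{{}}}{}S}SS => {}{{{{}}}{}{}}SS => {}{{{{}}}{}{}}{}S => {}{{{{}}}{}{}}{}{}

S => SS   [S -> S S]
SS => SSS   [S -> S S]
SSS => {}SS   [S -> { }]
{}SS => {}SSS   [S -> S S]
{}SSS => {}{S}SS   [S -> { S }]
{}{S}SS => {}{SS}SS   [S -> S S]
{}{SS}SS => {}{{S}S}SS   [S -> { S }]
{}{{S}S}SS => {}{{{S}}S}SS   [S -> { S }]
{}{{{S}}S}SS => {}{{{{}}}S}SS   [S -> { }]
{}{{{{}}}S}SS => {}{{{{}}}SS}SS   [S -> S S]
{}{{{{}}}SS}SS => {}{{{{}}}{}S}SS   [S -> { }]
{}{{{{}}}{}S}SS => {}{{{{}}}{}{}}SS   [S -> { }]
{}{{{{}}}{}{}}SS => {}{{{{}}}{}{}}{}S   [S -> { }]
{}{{{{}}}{}{}}{}S => {}{{{{}}}{}{}}{}{}   [S -> { }]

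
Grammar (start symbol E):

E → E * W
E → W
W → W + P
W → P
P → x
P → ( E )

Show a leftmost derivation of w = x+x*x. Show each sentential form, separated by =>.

E => E*W => W*W => W+P*W => P+P*W => x+P*W => x+x*W => x+x*P => x+x*x

E => E*W   [E → E * W]
E*W => W*W   [E → W]
W*W => W+P*W   [W → W + P]
W+P*W => P+P*W   [W → P]
P+P*W => x+P*W   [P → x]
x+P*W => x+x*W   [P → x]
x+x*W => x+x*P   [W → P]
x+x*P => x+x*x   [P → x]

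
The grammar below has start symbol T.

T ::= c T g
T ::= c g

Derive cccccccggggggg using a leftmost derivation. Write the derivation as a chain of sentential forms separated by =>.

T => cTg => ccTgg => cccTggg => ccccTgggg => cccccTggggg => ccccccTgggggg => cccccccggggggg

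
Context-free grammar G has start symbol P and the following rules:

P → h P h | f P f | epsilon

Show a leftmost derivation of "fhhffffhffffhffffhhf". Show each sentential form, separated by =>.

P => fPf => fhPhf => fhhPhhf => fhhfPfhhf => fhhffPffhhf => fhhfffPfffhhf => fhhffffPffffhhf => fhhffffhPhffffhhf => fhhffffhfPfhffffhhf => fhhffffhffPffhffffhhf => fhhffffhffffhffffhhf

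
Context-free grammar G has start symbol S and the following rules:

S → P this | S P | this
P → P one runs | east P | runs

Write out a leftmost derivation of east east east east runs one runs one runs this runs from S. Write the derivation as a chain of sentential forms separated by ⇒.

S ⇒ S P ⇒ P this P ⇒ east P this P ⇒ east east P this P ⇒ east east P one runs this P ⇒ east east east P one runs this P ⇒ east east east P one runs one runs this P ⇒ east east east east P one runs one runs this P ⇒ east east east east runs one runs one runs this P ⇒ east east east east runs one runs one runs this runs

S ⇒ S P   [S → S P]
S P ⇒ P this P   [S → P this]
P this P ⇒ east P this P   [P → east P]
east P this P ⇒ east east P this P   [P → east P]
east east P this P ⇒ east east P one runs this P   [P → P one runs]
east east P one runs this P ⇒ east east east P one runs this P   [P → east P]
east east east P one runs this P ⇒ east east east P one runs one runs this P   [P → P one runs]
east east east P one runs one runs this P ⇒ east east east east P one runs one runs this P   [P → east P]
east east east east P one runs one runs this P ⇒ east east east east runs one runs one runs this P   [P → runs]
east east east east runs one runs one runs this P ⇒ east east east east runs one runs one runs this runs   [P → runs]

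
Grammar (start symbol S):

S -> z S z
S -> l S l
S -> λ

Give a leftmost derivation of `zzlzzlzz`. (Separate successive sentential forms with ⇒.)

S ⇒ zSz ⇒ zzSzz ⇒ zzlSlzz ⇒ zzlzSzlzz ⇒ zzlzzlzz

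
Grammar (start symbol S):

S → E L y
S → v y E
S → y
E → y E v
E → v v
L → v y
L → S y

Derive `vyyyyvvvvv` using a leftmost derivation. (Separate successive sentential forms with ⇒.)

S ⇒ vyE   [S → v y E]
vyE ⇒ vyyEv   [E → y E v]
vyyEv ⇒ vyyyEvv   [E → y E v]
vyyyEvv ⇒ vyyyyEvvv   [E → y E v]
vyyyyEvvv ⇒ vyyyyvvvvv   [E → v v]

S ⇒ vyE ⇒ vyyEv ⇒ vyyyEvv ⇒ vyyyyEvvv ⇒ vyyyyvvvvv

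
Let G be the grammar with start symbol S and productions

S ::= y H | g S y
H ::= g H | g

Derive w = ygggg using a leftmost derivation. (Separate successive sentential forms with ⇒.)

S⇒yH⇒ygH⇒yggH⇒ygggH⇒ygggg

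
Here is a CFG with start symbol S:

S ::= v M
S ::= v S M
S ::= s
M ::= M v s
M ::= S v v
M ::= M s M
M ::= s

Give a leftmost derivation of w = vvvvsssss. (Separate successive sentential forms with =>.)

S => vSM   [S ::= v S M]
vSM => vvSMM   [S ::= v S M]
vvSMM => vvvSMMM   [S ::= v S M]
vvvSMMM => vvvvSMMMM   [S ::= v S M]
vvvvSMMMM => vvvvsMMMM   [S ::= s]
vvvvsMMMM => vvvvssMMM   [M ::= s]
vvvvssMMM => vvvvsssMM   [M ::= s]
vvvvsssMM => vvvvssssM   [M ::= s]
vvvvssssM => vvvvsssss   [M ::= s]

S=>vSM=>vvSMM=>vvvSMMM=>vvvvSMMMM=>vvvvsMMMM=>vvvvssMMM=>vvvvsssMM=>vvvvssssM=>vvvvsssss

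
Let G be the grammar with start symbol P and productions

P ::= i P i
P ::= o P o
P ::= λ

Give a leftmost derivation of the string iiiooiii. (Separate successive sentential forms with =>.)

P=>iPi=>iiPii=>iiiPiii=>iiioPoiii=>iiiooiii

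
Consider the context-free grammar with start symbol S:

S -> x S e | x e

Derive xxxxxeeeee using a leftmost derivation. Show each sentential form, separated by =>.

S => xSe   [S -> x S e]
xSe => xxSee   [S -> x S e]
xxSee => xxxSeee   [S -> x S e]
xxxSeee => xxxxSeeee   [S -> x S e]
xxxxSeeee => xxxxxeeeee   [S -> x e]

S => xSe => xxSee => xxxSeee => xxxxSeeee => xxxxxeeeee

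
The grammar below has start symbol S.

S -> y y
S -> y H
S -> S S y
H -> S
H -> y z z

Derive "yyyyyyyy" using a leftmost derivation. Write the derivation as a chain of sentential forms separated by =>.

S => SSy   [S -> S S y]
SSy => yHSy   [S -> y H]
yHSy => ySSy   [H -> S]
ySSy => yyHSy   [S -> y H]
yyHSy => yySSy   [H -> S]
yySSy => yyyHSy   [S -> y H]
yyyHSy => yyySSy   [H -> S]
yyySSy => yyyyySy   [S -> y y]
yyyyySy => yyyyyyyy   [S -> y y]

S => SSy => yHSy => ySSy => yyHSy => yySSy => yyyHSy => yyySSy => yyyyySy => yyyyyyyy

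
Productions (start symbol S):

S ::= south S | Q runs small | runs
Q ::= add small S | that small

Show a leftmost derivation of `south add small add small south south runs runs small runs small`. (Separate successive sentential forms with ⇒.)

S ⇒ south S ⇒ south Q runs small ⇒ south add small S runs small ⇒ south add small Q runs small runs small ⇒ south add small add small S runs small runs small ⇒ south add small add small south S runs small runs small ⇒ south add small add small south south S runs small runs small ⇒ south add small add small south south runs runs small runs small

S ⇒ south S   [S ::= south S]
south S ⇒ south Q runs small   [S ::= Q runs small]
south Q runs small ⇒ south add small S runs small   [Q ::= add small S]
south add small S runs small ⇒ south add small Q runs small runs small   [S ::= Q runs small]
south add small Q runs small runs small ⇒ south add small add small S runs small runs small   [Q ::= add small S]
south add small add small S runs small runs small ⇒ south add small add small south S runs small runs small   [S ::= south S]
south add small add small south S runs small runs small ⇒ south add small add small south south S runs small runs small   [S ::= south S]
south add small add small south south S runs small runs small ⇒ south add small add small south south runs runs small runs small   [S ::= runs]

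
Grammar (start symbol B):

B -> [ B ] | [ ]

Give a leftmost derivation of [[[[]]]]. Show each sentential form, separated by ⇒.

B⇒[B]⇒[[B]]⇒[[[B]]]⇒[[[[]]]]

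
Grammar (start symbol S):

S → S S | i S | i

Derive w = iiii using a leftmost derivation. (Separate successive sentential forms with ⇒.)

S⇒iS⇒iSS⇒iiSS⇒iiiS⇒iiii

S ⇒ iS   [S → i S]
iS ⇒ iSS   [S → S S]
iSS ⇒ iiSS   [S → i S]
iiSS ⇒ iiiS   [S → i]
iiiS ⇒ iiii   [S → i]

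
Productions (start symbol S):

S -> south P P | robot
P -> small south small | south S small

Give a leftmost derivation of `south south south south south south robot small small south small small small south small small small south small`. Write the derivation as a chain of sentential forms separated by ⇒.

S ⇒ south P P ⇒ south south S small P ⇒ south south south P P small P ⇒ south south south south S small P small P ⇒ south south south south south P P small P small P ⇒ south south south south south south S small P small P small P ⇒ south south south south south south robot small P small P small P ⇒ south south south south south south robot small small south small small P small P ⇒ south south south south south south robot small small south small small small south small small P ⇒ south south south south south south robot small small south small small small south small small small south small

S ⇒ south P P   [S -> south P P]
south P P ⇒ south south S small P   [P -> south S small]
south south S small P ⇒ south south south P P small P   [S -> south P P]
south south south P P small P ⇒ south south south south S small P small P   [P -> south S small]
south south south south S small P small P ⇒ south south south south south P P small P small P   [S -> south P P]
south south south south south P P small P small P ⇒ south south south south south south S small P small P small P   [P -> south S small]
south south south south south south S small P small P small P ⇒ south south south south south south robot small P small P small P   [S -> robot]
south south south south south south robot small P small P small P ⇒ south south south south south south robot small small south small small P small P   [P -> small south small]
south south south south south south robot small small south small small P small P ⇒ south south south south south south robot small small south small small small south small small P   [P -> small south small]
south south south south south south robot small small south small small small south small small P ⇒ south south south south south south robot small small south small small small south small small small south small   [P -> small south small]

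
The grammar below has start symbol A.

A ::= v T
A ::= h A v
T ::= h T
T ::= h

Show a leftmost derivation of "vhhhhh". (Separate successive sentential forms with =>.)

A => vT => vhT => vhhT => vhhhT => vhhhhT => vhhhhh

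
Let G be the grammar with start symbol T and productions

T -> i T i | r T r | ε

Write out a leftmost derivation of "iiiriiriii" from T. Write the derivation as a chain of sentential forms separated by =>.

T => iTi => iiTii => iiiTiii => iiirTriii => iiiriTiriii => iiiriiriii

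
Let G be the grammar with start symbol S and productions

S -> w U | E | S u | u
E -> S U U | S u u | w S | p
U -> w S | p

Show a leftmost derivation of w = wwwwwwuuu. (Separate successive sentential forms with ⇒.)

S ⇒ wU   [S -> w U]
wU ⇒ wwS   [U -> w S]
wwS ⇒ wwwU   [S -> w U]
wwwU ⇒ wwwwS   [U -> w S]
wwwwS ⇒ wwwwE   [S -> E]
wwwwE ⇒ wwwwSuu   [E -> S u u]
wwwwSuu ⇒ wwwwwUuu   [S -> w U]
wwwwwUuu ⇒ wwwwwwSuu   [U -> w S]
wwwwwwSuu ⇒ wwwwwwuuu   [S -> u]

S ⇒ wU ⇒ wwS ⇒ wwwU ⇒ wwwwS ⇒ wwwwE ⇒ wwwwSuu ⇒ wwwwwUuu ⇒ wwwwwwSuu ⇒ wwwwwwuuu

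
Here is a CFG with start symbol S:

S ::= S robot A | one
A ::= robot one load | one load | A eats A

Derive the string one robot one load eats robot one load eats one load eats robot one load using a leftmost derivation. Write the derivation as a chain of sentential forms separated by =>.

S => S robot A => one robot A => one robot A eats A => one robot one load eats A => one robot one load eats A eats A => one robot one load eats A eats A eats A => one robot one load eats robot one load eats A eats A => one robot one load eats robot one load eats one load eats A => one robot one load eats robot one load eats one load eats robot one load

S => S robot A   [S ::= S robot A]
S robot A => one robot A   [S ::= one]
one robot A => one robot A eats A   [A ::= A eats A]
one robot A eats A => one robot one load eats A   [A ::= one load]
one robot one load eats A => one robot one load eats A eats A   [A ::= A eats A]
one robot one load eats A eats A => one robot one load eats A eats A eats A   [A ::= A eats A]
one robot one load eats A eats A eats A => one robot one load eats robot one load eats A eats A   [A ::= robot one load]
one robot one load eats robot one load eats A eats A => one robot one load eats robot one load eats one load eats A   [A ::= one load]
one robot one load eats robot one load eats one load eats A => one robot one load eats robot one load eats one load eats robot one load   [A ::= robot one load]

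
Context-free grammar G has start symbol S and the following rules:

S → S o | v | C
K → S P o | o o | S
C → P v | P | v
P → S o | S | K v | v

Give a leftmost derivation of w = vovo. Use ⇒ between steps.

S ⇒ So ⇒ Co ⇒ Po ⇒ Kvo ⇒ Svo ⇒ Sovo ⇒ Covo ⇒ vovo

S ⇒ So   [S → S o]
So ⇒ Co   [S → C]
Co ⇒ Po   [C → P]
Po ⇒ Kvo   [P → K v]
Kvo ⇒ Svo   [K → S]
Svo ⇒ Sovo   [S → S o]
Sovo ⇒ Covo   [S → C]
Covo ⇒ vovo   [C → v]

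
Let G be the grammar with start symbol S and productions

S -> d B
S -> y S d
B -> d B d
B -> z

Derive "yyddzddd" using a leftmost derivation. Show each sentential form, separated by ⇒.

S ⇒ ySd ⇒ yySdd ⇒ yydBdd ⇒ yyddBddd ⇒ yyddzddd

S ⇒ ySd   [S -> y S d]
ySd ⇒ yySdd   [S -> y S d]
yySdd ⇒ yydBdd   [S -> d B]
yydBdd ⇒ yyddBddd   [B -> d B d]
yyddBddd ⇒ yyddzddd   [B -> z]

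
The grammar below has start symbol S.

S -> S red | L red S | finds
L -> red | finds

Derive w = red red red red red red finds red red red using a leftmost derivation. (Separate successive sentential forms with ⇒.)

S ⇒ S red ⇒ L red S red ⇒ red red S red ⇒ red red L red S red ⇒ red red red red S red ⇒ red red red red S red red ⇒ red red red red S red red red ⇒ red red red red L red S red red red ⇒ red red red red red red S red red red ⇒ red red red red red red finds red red red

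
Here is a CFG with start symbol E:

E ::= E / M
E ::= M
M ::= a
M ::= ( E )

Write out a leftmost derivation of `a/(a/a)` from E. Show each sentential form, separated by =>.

E=>E/M=>M/M=>a/M=>a/(E)=>a/(E/M)=>a/(M/M)=>a/(a/M)=>a/(a/a)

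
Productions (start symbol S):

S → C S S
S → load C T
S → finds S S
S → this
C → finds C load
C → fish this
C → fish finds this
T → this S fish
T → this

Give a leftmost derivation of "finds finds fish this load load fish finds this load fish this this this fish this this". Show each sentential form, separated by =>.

S => C S S   [S → C S S]
C S S => finds C load S S   [C → finds C load]
finds C load S S => finds finds C load load S S   [C → finds C load]
finds finds C load load S S => finds finds fish this load load S S   [C → fish this]
finds finds fish this load load S S => finds finds fish this load load C S S S   [S → C S S]
finds finds fish this load load C S S S => finds finds fish this load load fish finds this S S S   [C → fish finds this]
finds finds fish this load load fish finds this S S S => finds finds fish this load load fish finds this load C T S S   [S → load C T]
finds finds fish this load load fish finds this load C T S S => finds finds fish this load load fish finds this load fish this T S S   [C → fish this]
finds finds fish this load load fish finds this load fish this T S S => finds finds fish this load load fish finds this load fish this this S fish S S   [T → this S fish]
finds finds fish this load load fish finds this load fish this this S fish S S => finds finds fish this load load fish finds this load fish this this this fish S S   [S → this]
finds finds fish this load load fish finds this load fish this this this fish S S => finds finds fish this load load fish finds this load fish this this this fish this S   [S → this]
finds finds fish this load load fish finds this load fish this this this fish this S => finds finds fish this load load fish finds this load fish this this this fish this this   [S → this]

S => C S S => finds C load S S => finds finds C load load S S => finds finds fish this load load S S => finds finds fish this load load C S S S => finds finds fish this load load fish finds this S S S => finds finds fish this load load fish finds this load C T S S => finds finds fish this load load fish finds this load fish this T S S => finds finds fish this load load fish finds this load fish this this S fish S S => finds finds fish this load load fish finds this load fish this this this fish S S => finds finds fish this load load fish finds this load fish this this this fish this S => finds finds fish this load load fish finds this load fish this this this fish this this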